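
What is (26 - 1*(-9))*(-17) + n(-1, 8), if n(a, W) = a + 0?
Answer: -596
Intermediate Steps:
n(a, W) = a
(26 - 1*(-9))*(-17) + n(-1, 8) = (26 - 1*(-9))*(-17) - 1 = (26 + 9)*(-17) - 1 = 35*(-17) - 1 = -595 - 1 = -596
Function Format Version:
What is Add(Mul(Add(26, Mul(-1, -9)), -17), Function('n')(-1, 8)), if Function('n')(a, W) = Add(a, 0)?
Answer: -596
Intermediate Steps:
Function('n')(a, W) = a
Add(Mul(Add(26, Mul(-1, -9)), -17), Function('n')(-1, 8)) = Add(Mul(Add(26, Mul(-1, -9)), -17), -1) = Add(Mul(Add(26, 9), -17), -1) = Add(Mul(35, -17), -1) = Add(-595, -1) = -596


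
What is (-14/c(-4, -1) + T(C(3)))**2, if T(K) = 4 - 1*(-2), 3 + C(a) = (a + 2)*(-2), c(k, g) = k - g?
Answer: 1024/9 ≈ 113.78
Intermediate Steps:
C(a) = -7 - 2*a (C(a) = -3 + (a + 2)*(-2) = -3 + (2 + a)*(-2) = -3 + (-4 - 2*a) = -7 - 2*a)
T(K) = 6 (T(K) = 4 + 2 = 6)
(-14/c(-4, -1) + T(C(3)))**2 = (-14/(-4 - 1*(-1)) + 6)**2 = (-14/(-4 + 1) + 6)**2 = (-14/(-3) + 6)**2 = (-14*(-1/3) + 6)**2 = (14/3 + 6)**2 = (32/3)**2 = 1024/9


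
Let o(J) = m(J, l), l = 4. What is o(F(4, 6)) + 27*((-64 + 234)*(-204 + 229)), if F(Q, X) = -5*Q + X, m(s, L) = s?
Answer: 114736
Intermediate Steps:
F(Q, X) = X - 5*Q
o(J) = J
o(F(4, 6)) + 27*((-64 + 234)*(-204 + 229)) = (6 - 5*4) + 27*((-64 + 234)*(-204 + 229)) = (6 - 20) + 27*(170*25) = -14 + 27*4250 = -14 + 114750 = 114736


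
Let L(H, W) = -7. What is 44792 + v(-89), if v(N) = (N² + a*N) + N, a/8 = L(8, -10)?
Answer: 57608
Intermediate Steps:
a = -56 (a = 8*(-7) = -56)
v(N) = N² - 55*N (v(N) = (N² - 56*N) + N = N² - 55*N)
44792 + v(-89) = 44792 - 89*(-55 - 89) = 44792 - 89*(-144) = 44792 + 12816 = 57608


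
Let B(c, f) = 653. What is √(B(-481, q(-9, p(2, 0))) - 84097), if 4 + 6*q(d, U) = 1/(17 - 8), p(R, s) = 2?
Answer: 2*I*√20861 ≈ 288.87*I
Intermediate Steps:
q(d, U) = -35/54 (q(d, U) = -⅔ + 1/(6*(17 - 8)) = -⅔ + (⅙)/9 = -⅔ + (⅙)*(⅑) = -⅔ + 1/54 = -35/54)
√(B(-481, q(-9, p(2, 0))) - 84097) = √(653 - 84097) = √(-83444) = 2*I*√20861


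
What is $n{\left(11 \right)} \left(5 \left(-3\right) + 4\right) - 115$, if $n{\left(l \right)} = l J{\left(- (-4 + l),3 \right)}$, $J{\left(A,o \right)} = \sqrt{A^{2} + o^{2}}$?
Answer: $-115 - 121 \sqrt{58} \approx -1036.5$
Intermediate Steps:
$n{\left(l \right)} = l \sqrt{9 + \left(4 - l\right)^{2}}$ ($n{\left(l \right)} = l \sqrt{\left(- (-4 + l)\right)^{2} + 3^{2}} = l \sqrt{\left(4 - l\right)^{2} + 9} = l \sqrt{9 + \left(4 - l\right)^{2}}$)
$n{\left(11 \right)} \left(5 \left(-3\right) + 4\right) - 115 = 11 \sqrt{9 + \left(-4 + 11\right)^{2}} \left(5 \left(-3\right) + 4\right) - 115 = 11 \sqrt{9 + 7^{2}} \left(-15 + 4\right) - 115 = 11 \sqrt{9 + 49} \left(-11\right) - 115 = 11 \sqrt{58} \left(-11\right) - 115 = - 121 \sqrt{58} - 115 = -115 - 121 \sqrt{58}$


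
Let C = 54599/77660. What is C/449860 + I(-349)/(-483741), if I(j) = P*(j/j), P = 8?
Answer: -253077245941/16900037301351600 ≈ -1.4975e-5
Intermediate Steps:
I(j) = 8 (I(j) = 8*(j/j) = 8*1 = 8)
C = 54599/77660 (C = 54599*(1/77660) = 54599/77660 ≈ 0.70305)
C/449860 + I(-349)/(-483741) = (54599/77660)/449860 + 8/(-483741) = (54599/77660)*(1/449860) + 8*(-1/483741) = 54599/34936127600 - 8/483741 = -253077245941/16900037301351600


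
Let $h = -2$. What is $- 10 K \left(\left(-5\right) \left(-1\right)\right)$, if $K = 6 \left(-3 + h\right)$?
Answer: $1500$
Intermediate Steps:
$K = -30$ ($K = 6 \left(-3 - 2\right) = 6 \left(-5\right) = -30$)
$- 10 K \left(\left(-5\right) \left(-1\right)\right) = \left(-10\right) \left(-30\right) \left(\left(-5\right) \left(-1\right)\right) = 300 \cdot 5 = 1500$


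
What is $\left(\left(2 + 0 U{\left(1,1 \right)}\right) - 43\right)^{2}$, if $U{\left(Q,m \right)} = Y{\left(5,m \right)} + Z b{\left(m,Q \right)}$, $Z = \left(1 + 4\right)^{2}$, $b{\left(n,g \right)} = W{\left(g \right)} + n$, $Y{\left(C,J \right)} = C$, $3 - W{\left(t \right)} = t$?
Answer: $1681$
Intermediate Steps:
$W{\left(t \right)} = 3 - t$
$b{\left(n,g \right)} = 3 + n - g$ ($b{\left(n,g \right)} = \left(3 - g\right) + n = 3 + n - g$)
$Z = 25$ ($Z = 5^{2} = 25$)
$U{\left(Q,m \right)} = 80 - 25 Q + 25 m$ ($U{\left(Q,m \right)} = 5 + 25 \left(3 + m - Q\right) = 5 + \left(75 - 25 Q + 25 m\right) = 80 - 25 Q + 25 m$)
$\left(\left(2 + 0 U{\left(1,1 \right)}\right) - 43\right)^{2} = \left(\left(2 + 0 \left(80 - 25 + 25 \cdot 1\right)\right) - 43\right)^{2} = \left(\left(2 + 0 \left(80 - 25 + 25\right)\right) - 43\right)^{2} = \left(\left(2 + 0 \cdot 80\right) - 43\right)^{2} = \left(\left(2 + 0\right) - 43\right)^{2} = \left(2 - 43\right)^{2} = \left(-41\right)^{2} = 1681$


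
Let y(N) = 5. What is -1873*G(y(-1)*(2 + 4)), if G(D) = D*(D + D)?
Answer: -3371400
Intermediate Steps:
G(D) = 2*D² (G(D) = D*(2*D) = 2*D²)
-1873*G(y(-1)*(2 + 4)) = -3746*(5*(2 + 4))² = -3746*(5*6)² = -3746*30² = -3746*900 = -1873*1800 = -3371400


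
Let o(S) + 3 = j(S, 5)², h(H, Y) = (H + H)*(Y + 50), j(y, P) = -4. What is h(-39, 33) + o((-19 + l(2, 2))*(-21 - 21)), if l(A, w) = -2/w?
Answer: -6461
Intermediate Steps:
h(H, Y) = 2*H*(50 + Y) (h(H, Y) = (2*H)*(50 + Y) = 2*H*(50 + Y))
o(S) = 13 (o(S) = -3 + (-4)² = -3 + 16 = 13)
h(-39, 33) + o((-19 + l(2, 2))*(-21 - 21)) = 2*(-39)*(50 + 33) + 13 = 2*(-39)*83 + 13 = -6474 + 13 = -6461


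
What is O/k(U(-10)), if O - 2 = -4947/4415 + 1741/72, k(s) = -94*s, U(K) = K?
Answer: 7966091/298807200 ≈ 0.026660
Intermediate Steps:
O = 7966091/317880 (O = 2 + (-4947/4415 + 1741/72) = 2 + 7330331/317880 = 7966091/317880 ≈ 25.060)
O/k(U(-10)) = 7966091/(317880*((-94*(-10)))) = (7966091/317880)/940 = (7966091/317880)*(1/940) = 7966091/298807200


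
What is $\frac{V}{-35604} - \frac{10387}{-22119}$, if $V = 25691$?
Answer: $- \frac{2875949}{11413404} \approx -0.25198$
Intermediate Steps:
$\frac{V}{-35604} - \frac{10387}{-22119} = \frac{25691}{-35604} - \frac{10387}{-22119} = 25691 \left(- \frac{1}{35604}\right) - - \frac{10387}{22119} = - \frac{1117}{1548} + \frac{10387}{22119} = - \frac{2875949}{11413404}$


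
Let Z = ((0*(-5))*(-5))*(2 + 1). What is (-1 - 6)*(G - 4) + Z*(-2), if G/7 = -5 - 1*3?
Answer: 420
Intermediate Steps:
G = -56 (G = 7*(-5 - 1*3) = 7*(-5 - 3) = 7*(-8) = -56)
Z = 0 (Z = (0*(-5))*3 = 0*3 = 0)
(-1 - 6)*(G - 4) + Z*(-2) = (-1 - 6)*(-56 - 4) + 0*(-2) = -7*(-60) + 0 = 420 + 0 = 420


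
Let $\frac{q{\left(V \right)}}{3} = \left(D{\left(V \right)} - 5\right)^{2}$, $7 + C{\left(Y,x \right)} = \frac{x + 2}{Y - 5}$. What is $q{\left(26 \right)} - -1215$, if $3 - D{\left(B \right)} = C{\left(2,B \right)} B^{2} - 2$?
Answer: $\frac{1097203021}{3} \approx 3.6573 \cdot 10^{8}$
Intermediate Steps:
$C{\left(Y,x \right)} = -7 + \frac{2 + x}{-5 + Y}$ ($C{\left(Y,x \right)} = -7 + \frac{x + 2}{Y - 5} = -7 + \frac{2 + x}{-5 + Y}$)
$D{\left(B \right)} = 5 - B^{2} \left(- \frac{23}{3} - \frac{B}{3}\right)$ ($D{\left(B \right)} = 3 - \left(\frac{37 + B - 14}{-5 + 2} B^{2} - 2\right) = 3 - \left(\frac{37 + B - 14}{-3} B^{2} - 2\right) = 3 - \left(- \frac{23 + B}{3} B^{2} - 2\right) = 3 - \left(\left(- \frac{23}{3} - \frac{B}{3}\right) B^{2} - 2\right) = 3 - \left(B^{2} \left(- \frac{23}{3} - \frac{B}{3}\right) - 2\right) = 3 - \left(-2 + B^{2} \left(- \frac{23}{3} - \frac{B}{3}\right)\right) = 5 - B^{2} \left(- \frac{23}{3} - \frac{B}{3}\right)$)
$q{\left(V \right)} = \frac{V^{4} \left(23 + V\right)^{2}}{3}$ ($q{\left(V \right)} = 3 \left(\left(5 + \frac{V^{2} \left(23 + V\right)}{3}\right) - 5\right)^{2} = 3 \left(\frac{V^{2} \left(23 + V\right)}{3}\right)^{2} = 3 \frac{V^{4} \left(23 + V\right)^{2}}{9} = \frac{V^{4} \left(23 + V\right)^{2}}{3}$)
$q{\left(26 \right)} - -1215 = \frac{26^{4} \left(23 + 26\right)^{2}}{3} - -1215 = \frac{1}{3} \cdot 456976 \cdot 49^{2} + 1215 = \frac{1}{3} \cdot 456976 \cdot 2401 + 1215 = \frac{1097199376}{3} + 1215 = \frac{1097203021}{3}$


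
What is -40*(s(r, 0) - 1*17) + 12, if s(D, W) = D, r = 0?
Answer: 692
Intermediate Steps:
-40*(s(r, 0) - 1*17) + 12 = -40*(0 - 1*17) + 12 = -40*(0 - 17) + 12 = -40*(-17) + 12 = 680 + 12 = 692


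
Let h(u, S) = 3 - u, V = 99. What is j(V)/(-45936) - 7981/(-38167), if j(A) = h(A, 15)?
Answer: 7714151/36525819 ≈ 0.21120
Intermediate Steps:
j(A) = 3 - A
j(V)/(-45936) - 7981/(-38167) = (3 - 1*99)/(-45936) - 7981/(-38167) = (3 - 99)*(-1/45936) - 7981*(-1/38167) = -96*(-1/45936) + 7981/38167 = 2/957 + 7981/38167 = 7714151/36525819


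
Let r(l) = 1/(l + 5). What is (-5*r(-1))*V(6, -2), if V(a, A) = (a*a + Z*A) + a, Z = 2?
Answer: -95/2 ≈ -47.500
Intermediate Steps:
r(l) = 1/(5 + l)
V(a, A) = a + a**2 + 2*A (V(a, A) = (a*a + 2*A) + a = (a**2 + 2*A) + a = a + a**2 + 2*A)
(-5*r(-1))*V(6, -2) = (-5/(5 - 1))*(6 + 6**2 + 2*(-2)) = (-5/4)*(6 + 36 - 4) = -5*1/4*38 = -5/4*38 = -95/2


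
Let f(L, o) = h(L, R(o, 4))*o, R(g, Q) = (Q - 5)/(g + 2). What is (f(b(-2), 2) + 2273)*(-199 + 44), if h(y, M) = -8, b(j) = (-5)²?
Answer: -349835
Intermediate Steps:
b(j) = 25
R(g, Q) = (-5 + Q)/(2 + g)
f(L, o) = -8*o
(f(b(-2), 2) + 2273)*(-199 + 44) = (-8*2 + 2273)*(-199 + 44) = (-16 + 2273)*(-155) = 2257*(-155) = -349835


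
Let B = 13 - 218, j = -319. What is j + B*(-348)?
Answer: 71021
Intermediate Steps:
B = -205
j + B*(-348) = -319 - 205*(-348) = -319 + 71340 = 71021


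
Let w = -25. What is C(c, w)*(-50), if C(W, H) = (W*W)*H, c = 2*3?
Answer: 45000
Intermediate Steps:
c = 6
C(W, H) = H*W² (C(W, H) = W²*H = H*W²)
C(c, w)*(-50) = -25*6²*(-50) = -25*36*(-50) = -900*(-50) = 45000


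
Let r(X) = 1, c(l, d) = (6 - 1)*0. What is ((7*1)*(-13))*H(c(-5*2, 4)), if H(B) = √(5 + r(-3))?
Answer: -91*√6 ≈ -222.90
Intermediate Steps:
c(l, d) = 0 (c(l, d) = 5*0 = 0)
H(B) = √6 (H(B) = √(5 + 1) = √6)
((7*1)*(-13))*H(c(-5*2, 4)) = ((7*1)*(-13))*√6 = (7*(-13))*√6 = -91*√6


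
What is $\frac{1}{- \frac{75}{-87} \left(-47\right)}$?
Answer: $- \frac{29}{1175} \approx -0.024681$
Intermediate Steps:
$\frac{1}{- \frac{75}{-87} \left(-47\right)} = \frac{1}{\left(-75\right) \left(- \frac{1}{87}\right) \left(-47\right)} = \frac{1}{\frac{25}{29} \left(-47\right)} = \frac{1}{- \frac{1175}{29}} = - \frac{29}{1175}$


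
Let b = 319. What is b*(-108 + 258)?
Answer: 47850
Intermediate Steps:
b*(-108 + 258) = 319*(-108 + 258) = 319*150 = 47850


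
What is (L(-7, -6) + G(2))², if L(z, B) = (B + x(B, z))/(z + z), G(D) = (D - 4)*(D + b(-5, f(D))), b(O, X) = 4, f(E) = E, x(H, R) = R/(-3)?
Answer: 243049/1764 ≈ 137.78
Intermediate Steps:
x(H, R) = -R/3 (x(H, R) = R*(-⅓) = -R/3)
G(D) = (-4 + D)*(4 + D) (G(D) = (D - 4)*(D + 4) = (-4 + D)*(4 + D))
L(z, B) = (B - z/3)/(2*z) (L(z, B) = (B - z/3)/(z + z) = (B - z/3)/((2*z)) = (B - z/3)*(1/(2*z)) = (B - z/3)/(2*z))
(L(-7, -6) + G(2))² = ((⅙)*(-1*(-7) + 3*(-6))/(-7) + (-16 + 2²))² = ((⅙)*(-⅐)*(7 - 18) + (-16 + 4))² = ((⅙)*(-⅐)*(-11) - 12)² = (11/42 - 12)² = (-493/42)² = 243049/1764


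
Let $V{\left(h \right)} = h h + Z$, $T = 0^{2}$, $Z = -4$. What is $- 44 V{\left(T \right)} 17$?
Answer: $2992$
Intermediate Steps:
$T = 0$
$V{\left(h \right)} = -4 + h^{2}$ ($V{\left(h \right)} = h h - 4 = h^{2} - 4 = -4 + h^{2}$)
$- 44 V{\left(T \right)} 17 = - 44 \left(-4 + 0^{2}\right) 17 = - 44 \left(-4 + 0\right) 17 = \left(-44\right) \left(-4\right) 17 = 176 \cdot 17 = 2992$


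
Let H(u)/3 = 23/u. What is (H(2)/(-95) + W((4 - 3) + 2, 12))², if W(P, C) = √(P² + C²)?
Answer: 5528061/36100 - 207*√17/95 ≈ 144.15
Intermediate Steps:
H(u) = 69/u (H(u) = 3*(23/u) = 69/u)
W(P, C) = √(C² + P²)
(H(2)/(-95) + W((4 - 3) + 2, 12))² = ((69/2)/(-95) + √(12² + ((4 - 3) + 2)²))² = ((69*(½))*(-1/95) + √(144 + (1 + 2)²))² = ((69/2)*(-1/95) + √(144 + 3²))² = (-69/190 + √(144 + 9))² = (-69/190 + √153)² = (-69/190 + 3*√17)²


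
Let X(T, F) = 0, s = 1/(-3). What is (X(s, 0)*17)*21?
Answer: 0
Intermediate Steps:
s = -⅓ ≈ -0.33333
(X(s, 0)*17)*21 = (0*17)*21 = 0*21 = 0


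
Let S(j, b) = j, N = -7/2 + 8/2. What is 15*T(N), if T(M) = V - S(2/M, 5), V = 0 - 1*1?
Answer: -75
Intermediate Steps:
N = ½ (N = -7*½ + 8*(½) = -7/2 + 4 = ½ ≈ 0.50000)
V = -1 (V = 0 - 1 = -1)
T(M) = -1 - 2/M
15*T(N) = 15*((-2 - 1*½)/(½)) = 15*(2*(-2 - ½)) = 15*(2*(-5/2)) = 15*(-5) = -75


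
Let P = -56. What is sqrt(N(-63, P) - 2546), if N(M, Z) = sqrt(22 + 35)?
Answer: sqrt(-2546 + sqrt(57)) ≈ 50.383*I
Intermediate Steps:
N(M, Z) = sqrt(57)
sqrt(N(-63, P) - 2546) = sqrt(sqrt(57) - 2546) = sqrt(-2546 + sqrt(57))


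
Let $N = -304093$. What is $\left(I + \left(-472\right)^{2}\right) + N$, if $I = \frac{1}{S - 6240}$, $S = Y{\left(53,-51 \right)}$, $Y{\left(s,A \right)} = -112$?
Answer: $- \frac{516474769}{6352} \approx -81309.0$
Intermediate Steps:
$S = -112$
$I = - \frac{1}{6352}$ ($I = \frac{1}{-112 - 6240} = \frac{1}{-6352} = - \frac{1}{6352} \approx -0.00015743$)
$\left(I + \left(-472\right)^{2}\right) + N = \left(- \frac{1}{6352} + \left(-472\right)^{2}\right) - 304093 = \left(- \frac{1}{6352} + 222784\right) - 304093 = \frac{1415123967}{6352} - 304093 = - \frac{516474769}{6352}$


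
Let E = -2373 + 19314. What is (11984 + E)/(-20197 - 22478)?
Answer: -1157/1707 ≈ -0.67780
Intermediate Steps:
E = 16941
(11984 + E)/(-20197 - 22478) = (11984 + 16941)/(-20197 - 22478) = 28925/(-42675) = 28925*(-1/42675) = -1157/1707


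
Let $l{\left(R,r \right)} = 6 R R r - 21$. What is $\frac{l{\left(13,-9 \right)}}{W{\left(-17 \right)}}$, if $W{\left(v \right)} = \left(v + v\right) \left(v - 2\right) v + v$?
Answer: $\frac{9147}{10999} \approx 0.83162$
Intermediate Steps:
$l{\left(R,r \right)} = -21 + 6 r R^{2}$ ($l{\left(R,r \right)} = 6 R^{2} r - 21 = 6 r R^{2} - 21 = -21 + 6 r R^{2}$)
$W{\left(v \right)} = v + 2 v^{2} \left(-2 + v\right)$ ($W{\left(v \right)} = 2 v \left(-2 + v\right) v + v = 2 v^{2} \left(-2 + v\right) + v = v + 2 v^{2} \left(-2 + v\right)$)
$\frac{l{\left(13,-9 \right)}}{W{\left(-17 \right)}} = \frac{-21 + 6 \left(-9\right) 13^{2}}{\left(-17\right) \left(1 - -68 + 2 \left(-17\right)^{2}\right)} = \frac{-21 + 6 \left(-9\right) 169}{\left(-17\right) \left(1 + 68 + 2 \cdot 289\right)} = \frac{-21 - 9126}{\left(-17\right) \left(1 + 68 + 578\right)} = - \frac{9147}{\left(-17\right) 647} = - \frac{9147}{-10999} = \left(-9147\right) \left(- \frac{1}{10999}\right) = \frac{9147}{10999}$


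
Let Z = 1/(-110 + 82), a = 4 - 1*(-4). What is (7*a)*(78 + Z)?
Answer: 4366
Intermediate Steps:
a = 8 (a = 4 + 4 = 8)
Z = -1/28 (Z = 1/(-28) = -1/28 ≈ -0.035714)
(7*a)*(78 + Z) = (7*8)*(78 - 1/28) = 56*(2183/28) = 4366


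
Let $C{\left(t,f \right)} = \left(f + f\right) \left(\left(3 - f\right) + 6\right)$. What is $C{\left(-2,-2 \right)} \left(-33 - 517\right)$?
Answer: $24200$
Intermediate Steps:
$C{\left(t,f \right)} = 2 f \left(9 - f\right)$
$C{\left(-2,-2 \right)} \left(-33 - 517\right) = 2 \left(-2\right) \left(9 - -2\right) \left(-33 - 517\right) = 2 \left(-2\right) \left(9 + 2\right) \left(-550\right) = 2 \left(-2\right) 11 \left(-550\right) = \left(-44\right) \left(-550\right) = 24200$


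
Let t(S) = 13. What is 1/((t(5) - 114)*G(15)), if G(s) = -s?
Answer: 1/1515 ≈ 0.00066007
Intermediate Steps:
1/((t(5) - 114)*G(15)) = 1/((13 - 114)*(-1*15)) = 1/(-101*(-15)) = 1/1515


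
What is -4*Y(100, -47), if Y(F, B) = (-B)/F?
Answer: -47/25 ≈ -1.8800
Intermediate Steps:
Y(F, B) = -B/F
-4*Y(100, -47) = -(-4)*(-47)/100 = -4*47/100 = -47/25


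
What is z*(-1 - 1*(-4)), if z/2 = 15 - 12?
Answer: 18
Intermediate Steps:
z = 6 (z = 2*(15 - 12) = 2*3 = 6)
z*(-1 - 1*(-4)) = 6*(-1 - 1*(-4)) = 6*(-1 + 4) = 6*3 = 18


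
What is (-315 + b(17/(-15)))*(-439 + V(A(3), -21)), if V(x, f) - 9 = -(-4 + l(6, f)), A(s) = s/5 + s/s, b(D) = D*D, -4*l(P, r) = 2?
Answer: 30034343/225 ≈ 1.3349e+5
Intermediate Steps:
l(P, r) = -1/2 (l(P, r) = -1/4*2 = -1/2)
b(D) = D**2
A(s) = 1 + s/5 (A(s) = s*(1/5) + 1 = s/5 + 1 = 1 + s/5)
V(x, f) = 27/2 (V(x, f) = 9 - (-4 - 1/2) = 9 - 1*(-9/2) = 9 + 9/2 = 27/2)
(-315 + b(17/(-15)))*(-439 + V(A(3), -21)) = (-315 + (17/(-15))**2)*(-439 + 27/2) = (-315 + (17*(-1/15))**2)*(-851/2) = (-315 + (-17/15)**2)*(-851/2) = (-315 + 289/225)*(-851/2) = -70586/225*(-851/2) = 30034343/225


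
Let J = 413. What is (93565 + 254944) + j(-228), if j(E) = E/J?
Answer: 143933989/413 ≈ 3.4851e+5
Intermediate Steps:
j(E) = E/413
(93565 + 254944) + j(-228) = (93565 + 254944) + (1/413)*(-228) = 348509 - 228/413 = 143933989/413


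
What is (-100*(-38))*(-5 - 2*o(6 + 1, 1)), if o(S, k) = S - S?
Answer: -19000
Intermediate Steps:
o(S, k) = 0
(-100*(-38))*(-5 - 2*o(6 + 1, 1)) = (-100*(-38))*(-5 - 2*0) = 3800*(-5 + 0) = 3800*(-5) = -19000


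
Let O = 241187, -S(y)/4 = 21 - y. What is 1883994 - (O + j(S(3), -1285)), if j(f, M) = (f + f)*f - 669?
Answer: 1633108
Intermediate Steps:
S(y) = -84 + 4*y (S(y) = -4*(21 - y) = -84 + 4*y)
j(f, M) = -669 + 2*f**2 (j(f, M) = (2*f)*f - 669 = 2*f**2 - 669 = -669 + 2*f**2)
1883994 - (O + j(S(3), -1285)) = 1883994 - (241187 + (-669 + 2*(-84 + 4*3)**2)) = 1883994 - (241187 + (-669 + 2*(-84 + 12)**2)) = 1883994 - (241187 + (-669 + 2*(-72)**2)) = 1883994 - (241187 + (-669 + 2*5184)) = 1883994 - (241187 + (-669 + 10368)) = 1883994 - (241187 + 9699) = 1883994 - 1*250886 = 1883994 - 250886 = 1633108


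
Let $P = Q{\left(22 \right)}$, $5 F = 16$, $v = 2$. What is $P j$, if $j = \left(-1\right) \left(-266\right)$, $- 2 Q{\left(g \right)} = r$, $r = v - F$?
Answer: $\frac{798}{5} \approx 159.6$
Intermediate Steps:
$F = \frac{16}{5}$ ($F = \frac{1}{5} \cdot 16 = \frac{16}{5} \approx 3.2$)
$r = - \frac{6}{5}$ ($r = 2 - \frac{16}{5} = - \frac{6}{5} \approx -1.2$)
$Q{\left(g \right)} = \frac{3}{5}$ ($Q{\left(g \right)} = \left(- \frac{1}{2}\right) \left(- \frac{6}{5}\right) = \frac{3}{5}$)
$P = \frac{3}{5} \approx 0.6$
$j = 266$
$P j = \frac{3}{5} \cdot 266 = \frac{798}{5}$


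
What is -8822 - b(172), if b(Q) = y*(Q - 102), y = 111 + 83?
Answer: -22402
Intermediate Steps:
y = 194
b(Q) = -19788 + 194*Q (b(Q) = 194*(Q - 102) = 194*(-102 + Q) = -19788 + 194*Q)
-8822 - b(172) = -8822 - (-19788 + 194*172) = -8822 - (-19788 + 33368) = -8822 - 1*13580 = -8822 - 13580 = -22402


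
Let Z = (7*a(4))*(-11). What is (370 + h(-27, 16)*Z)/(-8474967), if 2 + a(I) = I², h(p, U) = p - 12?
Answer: -42412/8474967 ≈ -0.0050044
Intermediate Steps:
h(p, U) = -12 + p
a(I) = -2 + I²
Z = -1078 (Z = (7*(-2 + 4²))*(-11) = (7*(-2 + 16))*(-11) = (7*14)*(-11) = 98*(-11) = -1078)
(370 + h(-27, 16)*Z)/(-8474967) = (370 + (-12 - 27)*(-1078))/(-8474967) = (370 - 39*(-1078))*(-1/8474967) = (370 + 42042)*(-1/8474967) = 42412*(-1/8474967) = -42412/8474967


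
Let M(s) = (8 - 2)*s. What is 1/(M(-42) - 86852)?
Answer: -1/87104 ≈ -1.1481e-5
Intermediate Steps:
M(s) = 6*s
1/(M(-42) - 86852) = 1/(6*(-42) - 86852) = 1/(-252 - 86852) = 1/(-87104) = -1/87104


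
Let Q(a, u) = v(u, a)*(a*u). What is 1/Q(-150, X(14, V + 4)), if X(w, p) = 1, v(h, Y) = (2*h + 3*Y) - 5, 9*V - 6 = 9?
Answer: 1/67950 ≈ 1.4717e-5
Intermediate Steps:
V = 5/3 (V = ⅔ + (⅑)*9 = ⅔ + 1 = 5/3 ≈ 1.6667)
v(h, Y) = -5 + 2*h + 3*Y
Q(a, u) = a*u*(-5 + 2*u + 3*a) (Q(a, u) = (-5 + 2*u + 3*a)*(a*u) = a*u*(-5 + 2*u + 3*a))
1/Q(-150, X(14, V + 4)) = 1/(-150*1*(-5 + 2*1 + 3*(-150))) = 1/(-150*1*(-5 + 2 - 450)) = 1/(-150*1*(-453)) = 1/67950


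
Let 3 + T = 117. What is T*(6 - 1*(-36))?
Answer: 4788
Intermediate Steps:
T = 114 (T = -3 + 117 = 114)
T*(6 - 1*(-36)) = 114*(6 - 1*(-36)) = 114*(6 + 36) = 114*42 = 4788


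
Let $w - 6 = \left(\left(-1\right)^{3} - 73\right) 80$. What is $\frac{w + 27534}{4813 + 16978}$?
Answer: $\frac{21620}{21791} \approx 0.99215$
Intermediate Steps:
$w = -5914$ ($w = 6 + \left(\left(-1\right)^{3} - 73\right) 80 = 6 + \left(-1 - 73\right) 80 = 6 - 5920 = -5914$)
$\frac{w + 27534}{4813 + 16978} = \frac{-5914 + 27534}{4813 + 16978} = \frac{21620}{21791}$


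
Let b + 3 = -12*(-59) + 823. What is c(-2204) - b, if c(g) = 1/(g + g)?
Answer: -6735425/4408 ≈ -1528.0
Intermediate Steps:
c(g) = 1/(2*g)
b = 1528 (b = -3 + (-12*(-59) + 823) = -3 + (708 + 823) = -3 + 1531 = 1528)
c(-2204) - b = (½)/(-2204) - 1*1528 = (½)*(-1/2204) - 1528 = -1/4408 - 1528 = -6735425/4408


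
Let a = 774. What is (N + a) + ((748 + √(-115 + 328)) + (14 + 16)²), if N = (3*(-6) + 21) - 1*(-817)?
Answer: 3242 + √213 ≈ 3256.6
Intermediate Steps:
N = 820 (N = (-18 + 21) + 817 = 3 + 817 = 820)
(N + a) + ((748 + √(-115 + 328)) + (14 + 16)²) = (820 + 774) + ((748 + √(-115 + 328)) + (14 + 16)²) = 1594 + ((748 + √213) + 30²) = 1594 + ((748 + √213) + 900) = 1594 + (1648 + √213) = 3242 + √213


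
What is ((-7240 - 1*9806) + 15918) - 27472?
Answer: -28600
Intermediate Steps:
((-7240 - 1*9806) + 15918) - 27472 = ((-7240 - 9806) + 15918) - 27472 = (-17046 + 15918) - 27472 = -1128 - 27472 = -28600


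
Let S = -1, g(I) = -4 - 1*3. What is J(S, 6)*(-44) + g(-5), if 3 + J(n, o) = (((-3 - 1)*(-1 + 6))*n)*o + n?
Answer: -5111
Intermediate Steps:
g(I) = -7 (g(I) = -4 - 3 = -7)
J(n, o) = -3 + n - 20*n*o (J(n, o) = -3 + ((((-3 - 1)*(-1 + 6))*n)*o + n) = -3 + (((-4*5)*n)*o + n) = -3 + ((-20*n)*o + n) = -3 + (-20*n*o + n) = -3 + (n - 20*n*o) = -3 + n - 20*n*o)
J(S, 6)*(-44) + g(-5) = (-3 - 1 - 20*(-1)*6)*(-44) - 7 = (-3 - 1 + 120)*(-44) - 7 = 116*(-44) - 7 = -5104 - 7 = -5111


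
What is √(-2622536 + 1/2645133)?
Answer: I*√18349172603440914171/2645133 ≈ 1619.4*I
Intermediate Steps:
√(-2622536 + 1/2645133) = √(-6936956517287/2645133) = I*√18349172603440914171/2645133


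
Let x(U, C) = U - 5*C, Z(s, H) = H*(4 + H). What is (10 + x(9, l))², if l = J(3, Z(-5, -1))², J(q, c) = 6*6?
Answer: 41744521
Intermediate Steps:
J(q, c) = 36
l = 1296 (l = 36² = 1296)
(10 + x(9, l))² = (10 + (9 - 5*1296))² = (10 + (9 - 6480))² = (10 - 6471)² = (-6461)² = 41744521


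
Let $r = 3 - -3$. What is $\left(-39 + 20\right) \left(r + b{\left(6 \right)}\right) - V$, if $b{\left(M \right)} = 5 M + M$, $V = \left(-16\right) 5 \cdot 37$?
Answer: $2162$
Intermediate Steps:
$V = -2960$ ($V = \left(-80\right) 37 = -2960$)
$b{\left(M \right)} = 6 M$
$r = 6$ ($r = 3 + 3 = 6$)
$\left(-39 + 20\right) \left(r + b{\left(6 \right)}\right) - V = \left(-39 + 20\right) \left(6 + 6 \cdot 6\right) - -2960 = - 19 \left(6 + 36\right) + 2960 = \left(-19\right) 42 + 2960 = -798 + 2960 = 2162$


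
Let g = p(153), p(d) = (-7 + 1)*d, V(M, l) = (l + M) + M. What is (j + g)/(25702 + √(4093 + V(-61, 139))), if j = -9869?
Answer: -138623737/330294347 + 10787*√4110/660588694 ≈ -0.41865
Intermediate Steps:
V(M, l) = l + 2*M (V(M, l) = (M + l) + M = l + 2*M)
p(d) = -6*d
g = -918 (g = -6*153 = -918)
(j + g)/(25702 + √(4093 + V(-61, 139))) = (-9869 - 918)/(25702 + √(4093 + (139 + 2*(-61)))) = -10787/(25702 + √(4093 + (139 - 122))) = -10787/(25702 + √(4093 + 17)) = -10787/(25702 + √4110)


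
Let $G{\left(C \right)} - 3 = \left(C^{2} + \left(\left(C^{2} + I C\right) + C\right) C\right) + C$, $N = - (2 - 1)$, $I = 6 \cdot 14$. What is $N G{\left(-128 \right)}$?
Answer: $688253$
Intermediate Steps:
$I = 84$
$N = -1$ ($N = \left(-1\right) 1 = -1$)
$G{\left(C \right)} = 3 + C + C^{2} + C \left(C^{2} + 85 C\right)$ ($G{\left(C \right)} = 3 + \left(\left(C^{2} + \left(\left(C^{2} + 84 C\right) + C\right) C\right) + C\right) = 3 + \left(\left(C^{2} + \left(C^{2} + 85 C\right) C\right) + C\right) = 3 + \left(\left(C^{2} + C \left(C^{2} + 85 C\right)\right) + C\right) = 3 + \left(C + C^{2} + C \left(C^{2} + 85 C\right)\right) = 3 + C + C^{2} + C \left(C^{2} + 85 C\right)$)
$N G{\left(-128 \right)} = - (3 - 128 + \left(-128\right)^{3} + 86 \left(-128\right)^{2}) = - (3 - 128 - 2097152 + 86 \cdot 16384) = - (3 - 128 - 2097152 + 1409024) = \left(-1\right) \left(-688253\right) = 688253$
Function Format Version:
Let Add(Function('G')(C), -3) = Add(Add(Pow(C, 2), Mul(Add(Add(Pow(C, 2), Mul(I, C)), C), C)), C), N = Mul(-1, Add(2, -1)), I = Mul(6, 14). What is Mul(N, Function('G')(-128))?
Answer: 688253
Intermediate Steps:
I = 84
N = -1 (N = Mul(-1, 1) = -1)
Function('G')(C) = Add(3, C, Pow(C, 2), Mul(C, Add(Pow(C, 2), Mul(85, C)))) (Function('G')(C) = Add(3, Add(Add(Pow(C, 2), Mul(Add(Add(Pow(C, 2), Mul(84, C)), C), C)), C)) = Add(3, Add(Add(Pow(C, 2), Mul(Add(Pow(C, 2), Mul(85, C)), C)), C)) = Add(3, Add(Add(Pow(C, 2), Mul(C, Add(Pow(C, 2), Mul(85, C)))), C)) = Add(3, Add(C, Pow(C, 2), Mul(C, Add(Pow(C, 2), Mul(85, C))))) = Add(3, C, Pow(C, 2), Mul(C, Add(Pow(C, 2), Mul(85, C)))))
Mul(N, Function('G')(-128)) = Mul(-1, Add(3, -128, Pow(-128, 3), Mul(86, Pow(-128, 2)))) = Mul(-1, Add(3, -128, -2097152, Mul(86, 16384))) = Mul(-1, Add(3, -128, -2097152, 1409024)) = Mul(-1, -688253) = 688253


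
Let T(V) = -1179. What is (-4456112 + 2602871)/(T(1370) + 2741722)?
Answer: -142557/210811 ≈ -0.67623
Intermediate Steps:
(-4456112 + 2602871)/(T(1370) + 2741722) = (-4456112 + 2602871)/(-1179 + 2741722) = -1853241/2740543 = -1853241*1/2740543 = -142557/210811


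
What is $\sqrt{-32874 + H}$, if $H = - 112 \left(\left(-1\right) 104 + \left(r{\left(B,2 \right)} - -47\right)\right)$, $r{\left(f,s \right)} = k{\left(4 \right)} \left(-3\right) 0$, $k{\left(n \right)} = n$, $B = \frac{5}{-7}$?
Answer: $i \sqrt{26490} \approx 162.76 i$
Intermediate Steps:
$B = - \frac{5}{7}$ ($B = 5 \left(- \frac{1}{7}\right) = - \frac{5}{7} \approx -0.71429$)
$r{\left(f,s \right)} = 0$ ($r{\left(f,s \right)} = 4 \left(-3\right) 0 = \left(-12\right) 0 = 0$)
$H = 6384$ ($H = - 112 \left(\left(-1\right) 104 + \left(0 - -47\right)\right) = - 112 \left(-104 + \left(0 + 47\right)\right) = - 112 \left(-104 + 47\right) = \left(-112\right) \left(-57\right) = 6384$)
$\sqrt{-32874 + H} = \sqrt{-32874 + 6384} = \sqrt{-26490} = i \sqrt{26490}$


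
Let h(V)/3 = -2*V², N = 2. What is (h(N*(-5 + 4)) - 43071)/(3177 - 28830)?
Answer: 845/503 ≈ 1.6799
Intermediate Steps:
h(V) = -6*V² (h(V) = 3*(-2*V²) = -6*V²)
(h(N*(-5 + 4)) - 43071)/(3177 - 28830) = (-6*4*(-5 + 4)² - 43071)/(3177 - 28830) = (-6*(2*(-1))² - 43071)/(-25653) = (-6*(-2)² - 43071)*(-1/25653) = (-6*4 - 43071)*(-1/25653) = (-24 - 43071)*(-1/25653) = -43095*(-1/25653) = 845/503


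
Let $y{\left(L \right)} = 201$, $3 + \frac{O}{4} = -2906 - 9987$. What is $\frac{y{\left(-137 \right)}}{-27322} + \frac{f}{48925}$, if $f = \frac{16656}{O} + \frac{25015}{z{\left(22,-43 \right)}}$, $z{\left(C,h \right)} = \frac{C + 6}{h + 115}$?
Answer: $\frac{1037905519467}{793876228600} \approx 1.3074$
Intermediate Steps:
$O = -51584$ ($O = -12 + 4 \left(-2906 - 9987\right) = -12 + 4 \left(-12893\right) = -12 - 51572 = -51584$)
$z{\left(C,h \right)} = \frac{6 + C}{115 + h}$
$f = \frac{1451663193}{22568}$ ($f = \frac{16656}{-51584} + \frac{25015}{\frac{1}{115 - 43} \left(6 + 22\right)} = 16656 \left(- \frac{1}{51584}\right) + \frac{25015}{\frac{1}{72} \cdot 28} = - \frac{1041}{3224} + \frac{25015}{\frac{1}{72} \cdot 28} = - \frac{1041}{3224} + \frac{25015}{\frac{7}{18}} = - \frac{1041}{3224} + 25015 \cdot \frac{18}{7} = - \frac{1041}{3224} + \frac{450270}{7} = \frac{1451663193}{22568} \approx 64324.0$)
$\frac{y{\left(-137 \right)}}{-27322} + \frac{f}{48925} = \frac{201}{-27322} + \frac{1451663193}{22568 \cdot 48925} = 201 \left(- \frac{1}{27322}\right) + \frac{1451663193}{22568} \cdot \frac{1}{48925} = - \frac{201}{27322} + \frac{1451663193}{1104139400} = \frac{1037905519467}{793876228600}$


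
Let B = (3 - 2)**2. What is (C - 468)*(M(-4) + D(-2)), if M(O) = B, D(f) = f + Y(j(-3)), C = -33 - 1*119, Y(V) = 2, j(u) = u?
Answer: -620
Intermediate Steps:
C = -152 (C = -33 - 119 = -152)
B = 1 (B = 1**2 = 1)
D(f) = 2 + f (D(f) = f + 2 = 2 + f)
M(O) = 1
(C - 468)*(M(-4) + D(-2)) = (-152 - 468)*(1 + (2 - 2)) = -620*(1 + 0) = -620*1 = -620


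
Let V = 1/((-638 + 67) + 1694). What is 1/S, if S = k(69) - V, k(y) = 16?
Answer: 1123/17967 ≈ 0.062503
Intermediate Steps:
V = 1/1123 (V = 1/(-571 + 1694) = 1/1123 ≈ 0.00089047)
S = 17967/1123 (S = 16 - 1*1/1123 = 16 - 1/1123 = 17967/1123 ≈ 15.999)
1/S = 1/(17967/1123) = 1123/17967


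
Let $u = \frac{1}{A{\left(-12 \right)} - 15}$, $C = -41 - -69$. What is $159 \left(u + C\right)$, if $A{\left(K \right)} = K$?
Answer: $\frac{40015}{9} \approx 4446.1$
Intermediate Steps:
$C = 28$ ($C = -41 + 69 = 28$)
$u = - \frac{1}{27}$ ($u = \frac{1}{-12 - 15} = \frac{1}{-27} = - \frac{1}{27} \approx -0.037037$)
$159 \left(u + C\right) = 159 \left(- \frac{1}{27} + 28\right) = 159 \cdot \frac{755}{27} = \frac{40015}{9}$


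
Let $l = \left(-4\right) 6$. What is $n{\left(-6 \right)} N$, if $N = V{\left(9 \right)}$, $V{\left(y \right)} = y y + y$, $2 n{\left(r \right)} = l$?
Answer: $-1080$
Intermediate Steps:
$l = -24$
$n{\left(r \right)} = -12$ ($n{\left(r \right)} = \frac{1}{2} \left(-24\right) = -12$)
$V{\left(y \right)} = y + y^{2}$ ($V{\left(y \right)} = y^{2} + y = y + y^{2}$)
$N = 90$ ($N = 9 \left(1 + 9\right) = 9 \cdot 10 = 90$)
$n{\left(-6 \right)} N = \left(-12\right) 90 = -1080$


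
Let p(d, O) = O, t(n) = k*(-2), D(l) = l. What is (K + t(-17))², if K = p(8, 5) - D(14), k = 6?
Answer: 441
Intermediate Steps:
t(n) = -12 (t(n) = 6*(-2) = -12)
K = -9 (K = 5 - 1*14 = 5 - 14 = -9)
(K + t(-17))² = (-9 - 12)² = (-21)² = 441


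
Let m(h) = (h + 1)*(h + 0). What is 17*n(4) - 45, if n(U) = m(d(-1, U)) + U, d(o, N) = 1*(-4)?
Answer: 227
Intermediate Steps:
d(o, N) = -4
m(h) = h*(1 + h) (m(h) = (1 + h)*h = h*(1 + h))
n(U) = 12 + U (n(U) = -4*(1 - 4) + U = -4*(-3) + U = 12 + U)
17*n(4) - 45 = 17*(12 + 4) - 45 = 17*16 - 45 = 272 - 45 = 227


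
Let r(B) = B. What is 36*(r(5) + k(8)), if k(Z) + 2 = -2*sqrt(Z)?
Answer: 108 - 144*sqrt(2) ≈ -95.647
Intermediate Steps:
k(Z) = -2 - 2*sqrt(Z)
36*(r(5) + k(8)) = 36*(5 + (-2 - 4*sqrt(2))) = 36*(3 - 4*sqrt(2)) = 108 - 144*sqrt(2)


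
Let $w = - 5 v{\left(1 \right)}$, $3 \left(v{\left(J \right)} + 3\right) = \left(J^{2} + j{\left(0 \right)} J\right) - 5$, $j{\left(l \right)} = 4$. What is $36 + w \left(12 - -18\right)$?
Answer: $486$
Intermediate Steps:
$v{\left(J \right)} = - \frac{14}{3} + \frac{J^{2}}{3} + \frac{4 J}{3}$ ($v{\left(J \right)} = -3 + \frac{\left(J^{2} + 4 J\right) - 5}{3} = -3 + \frac{-5 + J^{2} + 4 J}{3} = -3 + \left(- \frac{5}{3} + \frac{J^{2}}{3} + \frac{4 J}{3}\right) = - \frac{14}{3} + \frac{J^{2}}{3} + \frac{4 J}{3}$)
$w = 15$ ($w = - 5 \left(- \frac{14}{3} + \frac{1^{2}}{3} + \frac{4}{3} \cdot 1\right) = - 5 \left(- \frac{14}{3} + \frac{1}{3} \cdot 1 + \frac{4}{3}\right) = - 5 \left(- \frac{14}{3} + \frac{1}{3} + \frac{4}{3}\right) = \left(-5\right) \left(-3\right) = 15$)
$36 + w \left(12 - -18\right) = 36 + 15 \left(12 - -18\right) = 36 + 15 \left(12 + 18\right) = 36 + 15 \cdot 30 = 36 + 450 = 486$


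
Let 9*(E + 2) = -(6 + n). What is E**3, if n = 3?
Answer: -27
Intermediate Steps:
E = -3 (E = -2 + (-(6 + 3))/9 = -2 + (-1*9)/9 = -2 + (1/9)*(-9) = -2 - 1 = -3)
E**3 = (-3)**3 = -27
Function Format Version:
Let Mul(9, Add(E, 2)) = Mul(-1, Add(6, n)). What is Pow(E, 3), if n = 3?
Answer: -27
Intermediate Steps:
E = -3 (E = Add(-2, Mul(Rational(1, 9), Mul(-1, Add(6, 3)))) = Add(-2, Mul(Rational(1, 9), Mul(-1, 9))) = Add(-2, Mul(Rational(1, 9), -9)) = Add(-2, -1) = -3)
Pow(E, 3) = Pow(-3, 3) = -27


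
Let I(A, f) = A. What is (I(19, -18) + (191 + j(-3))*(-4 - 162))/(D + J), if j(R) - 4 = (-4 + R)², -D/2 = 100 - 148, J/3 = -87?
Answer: 2699/11 ≈ 245.36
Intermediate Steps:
J = -261 (J = 3*(-87) = -261)
D = 96 (D = -2*(100 - 148) = -2*(-48) = 96)
j(R) = 4 + (-4 + R)²
(I(19, -18) + (191 + j(-3))*(-4 - 162))/(D + J) = (19 + (191 + (4 + (-4 - 3)²))*(-4 - 162))/(96 - 261) = (19 + (191 + (4 + (-7)²))*(-166))/(-165) = (19 + (191 + (4 + 49))*(-166))*(-1/165) = (19 + (191 + 53)*(-166))*(-1/165) = (19 + 244*(-166))*(-1/165) = (19 - 40504)*(-1/165) = -40485*(-1/165) = 2699/11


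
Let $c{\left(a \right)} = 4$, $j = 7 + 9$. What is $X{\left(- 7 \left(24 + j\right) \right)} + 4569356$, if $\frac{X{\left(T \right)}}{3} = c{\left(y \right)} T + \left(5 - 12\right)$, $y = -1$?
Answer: $4565975$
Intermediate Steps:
$j = 16$
$X{\left(T \right)} = -21 + 12 T$ ($X{\left(T \right)} = 3 \left(4 T + \left(5 - 12\right)\right) = 3 \left(4 T - 7\right) = 3 \left(-7 + 4 T\right) = -21 + 12 T$)
$X{\left(- 7 \left(24 + j\right) \right)} + 4569356 = \left(-21 + 12 \left(- 7 \left(24 + 16\right)\right)\right) + 4569356 = \left(-21 + 12 \left(\left(-7\right) 40\right)\right) + 4569356 = \left(-21 + 12 \left(-280\right)\right) + 4569356 = \left(-21 - 3360\right) + 4569356 = -3381 + 4569356 = 4565975$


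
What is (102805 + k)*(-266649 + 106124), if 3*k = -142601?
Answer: -26617292350/3 ≈ -8.8724e+9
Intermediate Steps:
k = -142601/3 (k = (1/3)*(-142601) = -142601/3 ≈ -47534.)
(102805 + k)*(-266649 + 106124) = (102805 - 142601/3)*(-266649 + 106124) = (165814/3)*(-160525) = -26617292350/3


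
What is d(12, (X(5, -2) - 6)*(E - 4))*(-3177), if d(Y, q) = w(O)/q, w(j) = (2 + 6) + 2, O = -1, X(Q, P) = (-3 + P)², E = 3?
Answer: 31770/19 ≈ 1672.1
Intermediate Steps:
w(j) = 10 (w(j) = 8 + 2 = 10)
d(Y, q) = 10/q
d(12, (X(5, -2) - 6)*(E - 4))*(-3177) = (10/((((-3 - 2)² - 6)*(3 - 4))))*(-3177) = (10/((((-5)² - 6)*(-1))))*(-3177) = (10/(((25 - 6)*(-1))))*(-3177) = (10/((19*(-1))))*(-3177) = (10/(-19))*(-3177) = (10*(-1/19))*(-3177) = -10/19*(-3177) = 31770/19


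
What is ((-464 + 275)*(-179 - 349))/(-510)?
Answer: -16632/85 ≈ -195.67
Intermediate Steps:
((-464 + 275)*(-179 - 349))/(-510) = -189*(-528)*(-1/510) = 99792*(-1/510) = -16632/85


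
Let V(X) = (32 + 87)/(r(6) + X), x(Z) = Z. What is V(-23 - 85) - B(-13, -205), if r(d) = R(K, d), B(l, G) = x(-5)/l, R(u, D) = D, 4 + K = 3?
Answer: -121/78 ≈ -1.5513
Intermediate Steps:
K = -1 (K = -4 + 3 = -1)
B(l, G) = -5/l
r(d) = d
V(X) = 119/(6 + X) (V(X) = (32 + 87)/(6 + X) = 119/(6 + X))
V(-23 - 85) - B(-13, -205) = 119/(6 + (-23 - 85)) - (-5)/(-13) = 119/(6 - 108) - (-5)*(-1)/13 = 119/(-102) - 1*5/13 = 119*(-1/102) - 5/13 = -7/6 - 5/13 = -121/78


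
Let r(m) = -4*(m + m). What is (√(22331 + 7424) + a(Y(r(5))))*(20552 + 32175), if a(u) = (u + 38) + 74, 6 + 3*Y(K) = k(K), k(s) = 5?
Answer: 17663545/3 + 52727*√29755 ≈ 1.4983e+7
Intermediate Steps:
r(m) = -8*m
Y(K) = -⅓ (Y(K) = -2 + (⅓)*5 = -2 + 5/3 = -⅓)
a(u) = 112 + u (a(u) = (38 + u) + 74 = 112 + u)
(√(22331 + 7424) + a(Y(r(5))))*(20552 + 32175) = (√(22331 + 7424) + (112 - ⅓))*(20552 + 32175) = (√29755 + 335/3)*52727 = (335/3 + √29755)*52727 = 17663545/3 + 52727*√29755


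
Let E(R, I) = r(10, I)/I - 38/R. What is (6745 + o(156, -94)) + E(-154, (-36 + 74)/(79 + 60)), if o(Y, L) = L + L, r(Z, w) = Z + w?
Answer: 9648230/1463 ≈ 6594.8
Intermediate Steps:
E(R, I) = -38/R + (10 + I)/I (E(R, I) = (10 + I)/I - 38/R = -38/R + (10 + I)/I)
o(Y, L) = 2*L
(6745 + o(156, -94)) + E(-154, (-36 + 74)/(79 + 60)) = (6745 + 2*(-94)) + (1 - 38/(-154) + 10/(((-36 + 74)/(79 + 60)))) = (6745 - 188) + (1 - 38*(-1/154) + 10/((38/139))) = 6557 + (1 + 19/77 + 10/((38*(1/139)))) = 6557 + (1 + 19/77 + 10/(38/139)) = 6557 + (1 + 19/77 + 10*(139/38)) = 6557 + (1 + 19/77 + 695/19) = 6557 + 55339/1463 = 9648230/1463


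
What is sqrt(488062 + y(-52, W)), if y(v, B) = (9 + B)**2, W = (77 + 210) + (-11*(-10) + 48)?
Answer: 17*sqrt(2402) ≈ 833.17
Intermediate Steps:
W = 445 (W = 287 + (110 + 48) = 287 + 158 = 445)
sqrt(488062 + y(-52, W)) = sqrt(488062 + (9 + 445)**2) = sqrt(488062 + 454**2) = sqrt(488062 + 206116) = sqrt(694178) = 17*sqrt(2402)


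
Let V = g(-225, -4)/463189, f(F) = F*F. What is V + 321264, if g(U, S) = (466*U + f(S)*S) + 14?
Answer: 148805845996/463189 ≈ 3.2126e+5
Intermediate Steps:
f(F) = F²
g(U, S) = 14 + S³ + 466*U (g(U, S) = (466*U + S²*S) + 14 = (466*U + S³) + 14 = (S³ + 466*U) + 14 = 14 + S³ + 466*U)
V = -104900/463189 (V = (14 + (-4)³ + 466*(-225))/463189 = (14 - 64 - 104850)*(1/463189) = -104900*1/463189 = -104900/463189 ≈ -0.22647)
V + 321264 = -104900/463189 + 321264 = 148805845996/463189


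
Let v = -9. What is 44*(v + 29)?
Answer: 880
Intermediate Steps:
44*(v + 29) = 44*(-9 + 29) = 44*20 = 880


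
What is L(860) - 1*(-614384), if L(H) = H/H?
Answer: 614385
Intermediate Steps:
L(H) = 1
L(860) - 1*(-614384) = 1 - 1*(-614384) = 1 + 614384 = 614385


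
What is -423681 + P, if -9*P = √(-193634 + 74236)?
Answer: -423681 - I*√119398/9 ≈ -4.2368e+5 - 38.393*I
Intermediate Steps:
P = -I*√119398/9 (P = -√(-193634 + 74236)/9 = -I*√119398/9 ≈ -38.393*I)
-423681 + P = -423681 - I*√119398/9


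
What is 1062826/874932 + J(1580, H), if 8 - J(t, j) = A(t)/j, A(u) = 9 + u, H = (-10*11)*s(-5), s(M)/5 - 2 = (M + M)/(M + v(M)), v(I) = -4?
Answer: 4881126619/481212600 ≈ 10.143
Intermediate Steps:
s(M) = 10 + 10*M/(-4 + M) (s(M) = 10 + 5*((M + M)/(M - 4)) = 10 + 5*((2*M)/(-4 + M)) = 10 + 5*(2*M/(-4 + M)) = 10 + 10*M/(-4 + M))
H = -15400/9 (H = (-10*11)*(20*(-2 - 5)/(-4 - 5)) = -2200*(-7)/(-9) = -2200*(-1)*(-7)/9 = -110*140/9 = -15400/9 ≈ -1711.1)
J(t, j) = 8 - (9 + t)/j
1062826/874932 + J(1580, H) = 1062826/874932 + (-9 - 1*1580 + 8*(-15400/9))/(-15400/9) = 1062826*(1/874932) - 9*(-9 - 1580 - 123200/9)/15400 = 531413/437466 - 9/15400*(-137501/9) = 531413/437466 + 19643/2200 = 4881126619/481212600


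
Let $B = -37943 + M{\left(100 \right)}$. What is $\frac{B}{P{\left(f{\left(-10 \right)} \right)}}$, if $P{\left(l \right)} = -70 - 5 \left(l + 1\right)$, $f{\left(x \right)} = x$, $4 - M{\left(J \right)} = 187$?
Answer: $\frac{38126}{25} \approx 1525.0$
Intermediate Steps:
$M{\left(J \right)} = -183$ ($M{\left(J \right)} = 4 - 187 = -183$)
$P{\left(l \right)} = -75 - 5 l$ ($P{\left(l \right)} = -70 - 5 \left(1 + l\right) = -70 - \left(5 + 5 l\right) = -75 - 5 l$)
$B = -38126$ ($B = -37943 - 183 = -38126$)
$\frac{B}{P{\left(f{\left(-10 \right)} \right)}} = - \frac{38126}{-75 - -50} = - \frac{38126}{-75 + 50} = - \frac{38126}{-25} = \left(-38126\right) \left(- \frac{1}{25}\right) = \frac{38126}{25}$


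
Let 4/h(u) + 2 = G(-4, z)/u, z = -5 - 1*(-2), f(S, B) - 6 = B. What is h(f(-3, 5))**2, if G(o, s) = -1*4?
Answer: 484/169 ≈ 2.8639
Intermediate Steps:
f(S, B) = 6 + B
z = -3 (z = -5 + 2 = -3)
G(o, s) = -4
h(u) = 4/(-2 - 4/u)
h(f(-3, 5))**2 = (-2*(6 + 5)/(2 + (6 + 5)))**2 = (-2*11/(2 + 11))**2 = (-2*11/13)**2 = (-2*11*1/13)**2 = (-22/13)**2 = 484/169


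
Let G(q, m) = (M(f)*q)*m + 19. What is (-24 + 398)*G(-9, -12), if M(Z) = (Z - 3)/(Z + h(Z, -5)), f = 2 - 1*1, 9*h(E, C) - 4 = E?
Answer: -313786/7 ≈ -44827.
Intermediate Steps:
h(E, C) = 4/9 + E/9
f = 1 (f = 2 - 1 = 1)
M(Z) = (-3 + Z)/(4/9 + 10*Z/9) (M(Z) = (Z - 3)/(Z + (4/9 + Z/9)) = (-3 + Z)/(4/9 + 10*Z/9))
G(q, m) = 19 - 9*m*q/7 (G(q, m) = ((9*(-3 + 1)/(2*(2 + 5*1)))*q)*m + 19 = (((9/2)*(-2)/(2 + 5))*q)*m + 19 = (((9/2)*(-2)/7)*q)*m + 19 = (((9/2)*(1/7)*(-2))*q)*m + 19 = (-9*q/7)*m + 19 = -9*m*q/7 + 19 = 19 - 9*m*q/7)
(-24 + 398)*G(-9, -12) = (-24 + 398)*(19 - 9/7*(-12)*(-9)) = 374*(19 - 972/7) = 374*(-839/7) = -313786/7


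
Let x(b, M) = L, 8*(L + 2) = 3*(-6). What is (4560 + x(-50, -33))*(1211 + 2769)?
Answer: 18131885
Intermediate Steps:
L = -17/4 (L = -2 + (3*(-6))/8 = -2 + (⅛)*(-18) = -2 - 9/4 = -17/4 ≈ -4.2500)
x(b, M) = -17/4
(4560 + x(-50, -33))*(1211 + 2769) = (4560 - 17/4)*(1211 + 2769) = (18223/4)*3980 = 18131885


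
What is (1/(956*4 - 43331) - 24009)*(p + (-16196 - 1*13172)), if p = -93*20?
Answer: 29620493856592/39507 ≈ 7.4975e+8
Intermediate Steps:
p = -1860
(1/(956*4 - 43331) - 24009)*(p + (-16196 - 1*13172)) = (1/(956*4 - 43331) - 24009)*(-1860 + (-16196 - 1*13172)) = (1/(3824 - 43331) - 24009)*(-1860 + (-16196 - 13172)) = (1/(-39507) - 24009)*(-1860 - 29368) = (-1/39507 - 24009)*(-31228) = -948523564/39507*(-31228) = 29620493856592/39507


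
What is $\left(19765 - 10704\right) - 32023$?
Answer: $-22962$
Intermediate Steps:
$\left(19765 - 10704\right) - 32023 = 9061 - 32023 = -22962$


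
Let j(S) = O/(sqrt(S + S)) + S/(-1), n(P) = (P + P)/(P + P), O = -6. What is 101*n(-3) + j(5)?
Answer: 96 - 3*sqrt(10)/5 ≈ 94.103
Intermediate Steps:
n(P) = 1 (n(P) = (2*P)/((2*P)) = (2*P)*(1/(2*P)) = 1)
j(S) = -S - 3*sqrt(2)/sqrt(S) (j(S) = -6/sqrt(S + S) + S/(-1) = -6*sqrt(2)/(2*sqrt(S)) + S*(-1) = -6*sqrt(2)/(2*sqrt(S)) - S = -3*sqrt(2)/sqrt(S) - S = -S - 3*sqrt(2)/sqrt(S))
101*n(-3) + j(5) = 101*1 + (-1*5 - 3*sqrt(2)/sqrt(5)) = 101 + (-5 - 3*sqrt(2)*sqrt(5)/5) = 101 + (-5 - 3*sqrt(10)/5) = 96 - 3*sqrt(10)/5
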